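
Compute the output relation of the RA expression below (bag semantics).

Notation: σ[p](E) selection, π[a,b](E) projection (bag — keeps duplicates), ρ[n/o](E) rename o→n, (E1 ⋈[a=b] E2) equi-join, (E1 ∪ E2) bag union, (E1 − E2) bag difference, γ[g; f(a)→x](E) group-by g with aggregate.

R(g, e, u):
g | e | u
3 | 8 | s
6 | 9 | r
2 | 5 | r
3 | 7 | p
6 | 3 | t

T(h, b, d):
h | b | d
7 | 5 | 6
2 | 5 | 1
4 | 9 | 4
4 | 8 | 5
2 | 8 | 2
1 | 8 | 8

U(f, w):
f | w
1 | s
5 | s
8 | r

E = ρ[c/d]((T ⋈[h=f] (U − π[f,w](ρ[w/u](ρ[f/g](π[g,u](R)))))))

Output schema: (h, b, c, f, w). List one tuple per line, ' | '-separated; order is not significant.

Stepwise |·|:
  T → 6
  U → 3
  R → 5
  π[g,u](R) → 5
  ρ[f/g](π[g,u](R)) → 5
  ρ[w/u](ρ[f/g](π[g,u](R))) → 5
  π[f,w](ρ[w/u](ρ[f/g](π[g,u](R)))) → 5
  (U − π[f,w](ρ[w/u](ρ[f/g](π[g,u](R))))) → 3
  (T ⋈[h=f] (U − π[f,w](ρ[w/u](ρ[f/g](π[g,u](R)))))) → 1
  ρ[c/d]((T ⋈[h=f] (U − π[f,w](ρ[w/u](ρ[f/g](π[g,u](R))))))) → 1

== RESULT ==
h | b | c | f | w
1 | 8 | 8 | 1 | s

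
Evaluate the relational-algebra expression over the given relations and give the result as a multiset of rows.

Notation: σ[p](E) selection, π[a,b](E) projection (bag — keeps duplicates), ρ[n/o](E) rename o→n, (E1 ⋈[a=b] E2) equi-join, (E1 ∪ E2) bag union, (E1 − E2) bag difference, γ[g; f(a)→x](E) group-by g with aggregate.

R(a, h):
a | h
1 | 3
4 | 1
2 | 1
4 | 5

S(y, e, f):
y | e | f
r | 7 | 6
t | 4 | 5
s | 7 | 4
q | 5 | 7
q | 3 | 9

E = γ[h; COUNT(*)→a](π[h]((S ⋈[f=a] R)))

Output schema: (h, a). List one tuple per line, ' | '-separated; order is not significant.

Row counts bottom-up:
  S → 5
  R → 4
  (S ⋈[f=a] R) → 2
  π[h]((S ⋈[f=a] R)) → 2
  γ[h; COUNT(*)→a](π[h]((S ⋈[f=a] R))) → 2

== RESULT ==
h | a
1 | 1
5 | 1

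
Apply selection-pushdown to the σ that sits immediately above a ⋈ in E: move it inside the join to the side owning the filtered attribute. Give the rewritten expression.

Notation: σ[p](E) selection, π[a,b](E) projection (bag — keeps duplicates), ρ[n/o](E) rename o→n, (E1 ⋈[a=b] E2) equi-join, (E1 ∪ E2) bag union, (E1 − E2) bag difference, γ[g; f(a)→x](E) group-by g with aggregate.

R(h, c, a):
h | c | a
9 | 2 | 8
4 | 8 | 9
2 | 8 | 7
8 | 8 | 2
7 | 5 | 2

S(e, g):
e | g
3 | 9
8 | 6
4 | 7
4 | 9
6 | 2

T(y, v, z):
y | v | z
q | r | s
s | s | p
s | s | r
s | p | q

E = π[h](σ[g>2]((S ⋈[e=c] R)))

σ filters on g, owned by the left side.
E' = π[h]((σ[g>2](S) ⋈[e=c] R))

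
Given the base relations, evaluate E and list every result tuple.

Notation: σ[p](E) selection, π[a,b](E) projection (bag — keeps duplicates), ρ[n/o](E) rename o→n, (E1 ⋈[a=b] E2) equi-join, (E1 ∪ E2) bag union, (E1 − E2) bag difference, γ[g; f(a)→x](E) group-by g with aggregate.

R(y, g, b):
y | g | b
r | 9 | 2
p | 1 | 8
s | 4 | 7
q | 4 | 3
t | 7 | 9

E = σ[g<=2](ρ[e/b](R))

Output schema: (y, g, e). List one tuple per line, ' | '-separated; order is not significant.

Per-node cardinality:
  R → 5
  ρ[e/b](R) → 5
  σ[g<=2](ρ[e/b](R)) → 1

== RESULT ==
y | g | e
p | 1 | 8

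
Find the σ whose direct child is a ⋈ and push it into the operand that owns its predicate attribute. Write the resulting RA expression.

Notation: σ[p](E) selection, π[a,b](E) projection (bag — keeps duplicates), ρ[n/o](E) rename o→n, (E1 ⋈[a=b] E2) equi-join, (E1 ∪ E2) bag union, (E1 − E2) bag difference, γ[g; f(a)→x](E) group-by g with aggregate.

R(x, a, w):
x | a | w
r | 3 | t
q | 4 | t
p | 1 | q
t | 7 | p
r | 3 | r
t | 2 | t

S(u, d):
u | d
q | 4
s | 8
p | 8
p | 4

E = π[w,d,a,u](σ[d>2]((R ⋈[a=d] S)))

σ filters on d, owned by the right side.
E' = π[w,d,a,u]((R ⋈[a=d] σ[d>2](S)))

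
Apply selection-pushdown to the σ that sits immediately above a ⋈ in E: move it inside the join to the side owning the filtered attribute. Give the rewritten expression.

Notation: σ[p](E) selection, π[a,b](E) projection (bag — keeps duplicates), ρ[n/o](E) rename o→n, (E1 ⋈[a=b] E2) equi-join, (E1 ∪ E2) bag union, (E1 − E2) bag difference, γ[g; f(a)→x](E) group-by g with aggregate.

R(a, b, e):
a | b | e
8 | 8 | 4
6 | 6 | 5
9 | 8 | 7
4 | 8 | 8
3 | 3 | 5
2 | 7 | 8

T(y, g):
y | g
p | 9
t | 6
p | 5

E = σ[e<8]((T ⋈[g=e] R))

σ filters on e, owned by the right side.
E' = (T ⋈[g=e] σ[e<8](R))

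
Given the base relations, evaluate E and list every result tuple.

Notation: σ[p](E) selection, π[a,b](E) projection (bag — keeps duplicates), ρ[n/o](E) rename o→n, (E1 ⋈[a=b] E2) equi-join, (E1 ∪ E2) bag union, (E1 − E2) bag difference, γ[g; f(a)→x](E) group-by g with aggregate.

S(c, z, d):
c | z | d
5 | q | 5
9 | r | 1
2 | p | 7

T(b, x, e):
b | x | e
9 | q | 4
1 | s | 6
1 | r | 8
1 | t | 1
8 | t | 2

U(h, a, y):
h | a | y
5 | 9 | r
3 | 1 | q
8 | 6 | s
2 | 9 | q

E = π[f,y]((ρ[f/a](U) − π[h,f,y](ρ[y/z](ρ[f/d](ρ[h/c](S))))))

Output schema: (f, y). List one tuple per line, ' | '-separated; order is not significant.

Row counts bottom-up:
  U → 4
  ρ[f/a](U) → 4
  S → 3
  ρ[h/c](S) → 3
  ρ[f/d](ρ[h/c](S)) → 3
  ρ[y/z](ρ[f/d](ρ[h/c](S))) → 3
  π[h,f,y](ρ[y/z](ρ[f/d](ρ[h/c](S)))) → 3
  (ρ[f/a](U) − π[h,f,y](ρ[y/z](ρ[f/d](ρ[h/c](S))))) → 4
  π[f,y]((ρ[f/a](U) − π[h,f,y](ρ[y/z](ρ[f/d](ρ[h/c](S)))))) → 4

== RESULT ==
f | y
1 | q
6 | s
9 | q
9 | r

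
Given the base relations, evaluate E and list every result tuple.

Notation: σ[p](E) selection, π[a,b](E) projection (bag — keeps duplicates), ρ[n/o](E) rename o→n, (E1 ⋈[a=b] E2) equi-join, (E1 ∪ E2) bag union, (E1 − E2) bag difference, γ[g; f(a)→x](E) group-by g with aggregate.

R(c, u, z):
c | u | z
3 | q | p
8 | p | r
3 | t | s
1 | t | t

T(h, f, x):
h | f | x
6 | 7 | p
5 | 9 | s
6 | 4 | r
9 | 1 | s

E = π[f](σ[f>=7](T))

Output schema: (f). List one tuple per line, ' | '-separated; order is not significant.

Subexpression sizes:
  T → 4
  σ[f>=7](T) → 2
  π[f](σ[f>=7](T)) → 2

== RESULT ==
f
7
9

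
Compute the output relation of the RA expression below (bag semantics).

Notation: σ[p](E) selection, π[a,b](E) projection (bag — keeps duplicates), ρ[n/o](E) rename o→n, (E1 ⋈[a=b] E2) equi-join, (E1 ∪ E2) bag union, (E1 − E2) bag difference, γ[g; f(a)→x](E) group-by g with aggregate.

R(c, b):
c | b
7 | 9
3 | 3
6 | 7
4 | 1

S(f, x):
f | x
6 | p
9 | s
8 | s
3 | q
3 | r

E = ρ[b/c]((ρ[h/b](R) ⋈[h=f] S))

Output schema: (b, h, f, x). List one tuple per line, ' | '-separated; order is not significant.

Subexpression sizes:
  R → 4
  ρ[h/b](R) → 4
  S → 5
  (ρ[h/b](R) ⋈[h=f] S) → 3
  ρ[b/c]((ρ[h/b](R) ⋈[h=f] S)) → 3

== RESULT ==
b | h | f | x
3 | 3 | 3 | q
3 | 3 | 3 | r
7 | 9 | 9 | s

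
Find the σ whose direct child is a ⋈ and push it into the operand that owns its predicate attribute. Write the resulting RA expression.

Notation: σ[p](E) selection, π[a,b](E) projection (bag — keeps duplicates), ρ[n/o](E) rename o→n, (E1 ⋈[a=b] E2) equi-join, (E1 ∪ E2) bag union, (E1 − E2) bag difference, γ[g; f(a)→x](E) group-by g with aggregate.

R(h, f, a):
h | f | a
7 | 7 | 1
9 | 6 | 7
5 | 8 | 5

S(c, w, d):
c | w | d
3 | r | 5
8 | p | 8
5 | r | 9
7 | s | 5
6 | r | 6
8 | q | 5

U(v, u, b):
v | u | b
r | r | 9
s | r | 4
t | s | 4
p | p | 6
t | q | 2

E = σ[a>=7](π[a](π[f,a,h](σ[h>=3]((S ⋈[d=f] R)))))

σ filters on h, owned by the right side.
E' = σ[a>=7](π[a](π[f,a,h]((S ⋈[d=f] σ[h>=3](R)))))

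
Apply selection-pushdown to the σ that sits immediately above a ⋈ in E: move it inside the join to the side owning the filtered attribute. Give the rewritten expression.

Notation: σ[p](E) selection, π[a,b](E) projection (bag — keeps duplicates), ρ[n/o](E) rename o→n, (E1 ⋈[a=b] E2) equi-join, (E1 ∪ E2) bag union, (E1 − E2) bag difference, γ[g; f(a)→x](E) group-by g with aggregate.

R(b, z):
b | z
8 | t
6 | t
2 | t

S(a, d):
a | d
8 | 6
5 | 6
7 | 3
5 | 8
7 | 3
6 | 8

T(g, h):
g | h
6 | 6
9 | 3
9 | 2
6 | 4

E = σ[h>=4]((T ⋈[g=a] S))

σ filters on h, owned by the left side.
E' = (σ[h>=4](T) ⋈[g=a] S)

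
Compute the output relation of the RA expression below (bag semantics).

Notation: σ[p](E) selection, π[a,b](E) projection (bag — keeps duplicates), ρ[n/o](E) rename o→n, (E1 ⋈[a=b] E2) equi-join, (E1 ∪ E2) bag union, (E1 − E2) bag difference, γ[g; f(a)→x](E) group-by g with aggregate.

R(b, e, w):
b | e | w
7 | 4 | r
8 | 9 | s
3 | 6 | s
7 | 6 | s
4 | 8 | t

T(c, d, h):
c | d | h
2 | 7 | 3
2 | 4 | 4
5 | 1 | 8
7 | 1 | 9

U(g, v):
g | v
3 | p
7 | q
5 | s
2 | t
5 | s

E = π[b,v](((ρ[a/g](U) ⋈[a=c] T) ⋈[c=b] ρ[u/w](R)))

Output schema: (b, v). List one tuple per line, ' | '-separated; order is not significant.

Per-node cardinality:
  U → 5
  ρ[a/g](U) → 5
  T → 4
  (ρ[a/g](U) ⋈[a=c] T) → 5
  R → 5
  ρ[u/w](R) → 5
  ((ρ[a/g](U) ⋈[a=c] T) ⋈[c=b] ρ[u/w](R)) → 2
  π[b,v](((ρ[a/g](U) ⋈[a=c] T) ⋈[c=b] ρ[u/w](R))) → 2

== RESULT ==
b | v
7 | q
7 | q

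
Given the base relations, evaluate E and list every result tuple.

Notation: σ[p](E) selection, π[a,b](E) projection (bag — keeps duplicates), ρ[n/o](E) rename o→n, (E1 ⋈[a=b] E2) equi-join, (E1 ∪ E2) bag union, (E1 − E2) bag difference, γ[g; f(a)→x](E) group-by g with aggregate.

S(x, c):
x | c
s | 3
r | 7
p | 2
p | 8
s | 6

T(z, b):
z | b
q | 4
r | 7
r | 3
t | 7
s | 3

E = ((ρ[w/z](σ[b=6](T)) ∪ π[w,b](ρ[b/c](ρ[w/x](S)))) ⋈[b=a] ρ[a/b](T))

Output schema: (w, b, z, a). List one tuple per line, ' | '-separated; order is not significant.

Subexpression sizes:
  T → 5
  σ[b=6](T) → 0
  ρ[w/z](σ[b=6](T)) → 0
  S → 5
  ρ[w/x](S) → 5
  ρ[b/c](ρ[w/x](S)) → 5
  π[w,b](ρ[b/c](ρ[w/x](S))) → 5
  (ρ[w/z](σ[b=6](T)) ∪ π[w,b](ρ[b/c](ρ[w/x](S)))) → 5
  T → 5
  ρ[a/b](T) → 5
  ((ρ[w/z](σ[b=6](T)) ∪ π[w,b](ρ[b/c](ρ[w/x](S)))) ⋈[b=a] ρ[a/b](T)) → 4

== RESULT ==
w | b | z | a
r | 7 | r | 7
r | 7 | t | 7
s | 3 | r | 3
s | 3 | s | 3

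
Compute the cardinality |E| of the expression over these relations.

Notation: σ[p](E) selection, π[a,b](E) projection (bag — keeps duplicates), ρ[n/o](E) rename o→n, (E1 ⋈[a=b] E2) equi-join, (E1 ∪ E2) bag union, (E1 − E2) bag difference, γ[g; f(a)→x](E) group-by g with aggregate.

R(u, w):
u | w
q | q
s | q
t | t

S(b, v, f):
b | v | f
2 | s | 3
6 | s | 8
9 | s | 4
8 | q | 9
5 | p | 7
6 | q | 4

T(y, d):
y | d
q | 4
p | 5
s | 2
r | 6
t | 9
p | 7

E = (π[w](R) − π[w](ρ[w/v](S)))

Per-node cardinality:
  R → 3
  π[w](R) → 3
  S → 6
  ρ[w/v](S) → 6
  π[w](ρ[w/v](S)) → 6
  (π[w](R) − π[w](ρ[w/v](S))) → 1

|E| = 1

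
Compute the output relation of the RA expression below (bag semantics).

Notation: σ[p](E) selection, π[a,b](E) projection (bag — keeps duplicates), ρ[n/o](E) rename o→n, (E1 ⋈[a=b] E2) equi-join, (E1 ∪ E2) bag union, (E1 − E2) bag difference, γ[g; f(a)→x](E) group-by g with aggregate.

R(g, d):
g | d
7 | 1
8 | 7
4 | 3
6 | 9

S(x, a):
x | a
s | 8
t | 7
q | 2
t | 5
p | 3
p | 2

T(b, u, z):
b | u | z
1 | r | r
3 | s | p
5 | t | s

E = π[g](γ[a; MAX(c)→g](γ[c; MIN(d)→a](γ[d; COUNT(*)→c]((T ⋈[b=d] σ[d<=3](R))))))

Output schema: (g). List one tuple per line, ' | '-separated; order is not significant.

Subexpression sizes:
  T → 3
  R → 4
  σ[d<=3](R) → 2
  (T ⋈[b=d] σ[d<=3](R)) → 2
  γ[d; COUNT(*)→c]((T ⋈[b=d] σ[d<=3](R))) → 2
  γ[c; MIN(d)→a](γ[d; COUNT(*)→c]((T ⋈[b=d] σ[d<=3](R)))) → 1
  γ[a; MAX(c)→g](γ[c; MIN(d)→a](γ[d; COUNT(*)→c]((T ⋈[b=d] σ[d<=3](R))))) → 1
  π[g](γ[a; MAX(c)→g](γ[c; MIN(d)→a](γ[d; COUNT(*)→c]((T ⋈[b=d] σ[d<=3](R)))))) → 1

== RESULT ==
g
1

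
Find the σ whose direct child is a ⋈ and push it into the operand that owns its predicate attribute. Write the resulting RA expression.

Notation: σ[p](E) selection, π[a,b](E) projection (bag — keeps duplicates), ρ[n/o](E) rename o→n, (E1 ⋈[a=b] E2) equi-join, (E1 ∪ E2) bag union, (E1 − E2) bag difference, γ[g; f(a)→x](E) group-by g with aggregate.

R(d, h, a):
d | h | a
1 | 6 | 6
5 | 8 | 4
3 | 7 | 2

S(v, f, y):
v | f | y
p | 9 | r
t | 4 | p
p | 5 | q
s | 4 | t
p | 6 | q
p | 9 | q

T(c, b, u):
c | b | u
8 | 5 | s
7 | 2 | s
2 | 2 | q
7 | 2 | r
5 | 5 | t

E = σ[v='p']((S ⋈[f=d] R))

σ filters on v, owned by the left side.
E' = (σ[v='p'](S) ⋈[f=d] R)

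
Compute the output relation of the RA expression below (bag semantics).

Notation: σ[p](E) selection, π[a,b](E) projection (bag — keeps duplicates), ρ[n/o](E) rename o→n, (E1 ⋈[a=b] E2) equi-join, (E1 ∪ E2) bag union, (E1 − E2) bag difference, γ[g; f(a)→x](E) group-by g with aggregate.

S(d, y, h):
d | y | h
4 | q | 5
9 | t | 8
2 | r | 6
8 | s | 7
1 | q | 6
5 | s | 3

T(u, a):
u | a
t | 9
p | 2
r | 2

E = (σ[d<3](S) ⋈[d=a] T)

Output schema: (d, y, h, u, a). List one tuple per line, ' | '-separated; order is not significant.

Subexpression sizes:
  S → 6
  σ[d<3](S) → 2
  T → 3
  (σ[d<3](S) ⋈[d=a] T) → 2

== RESULT ==
d | y | h | u | a
2 | r | 6 | p | 2
2 | r | 6 | r | 2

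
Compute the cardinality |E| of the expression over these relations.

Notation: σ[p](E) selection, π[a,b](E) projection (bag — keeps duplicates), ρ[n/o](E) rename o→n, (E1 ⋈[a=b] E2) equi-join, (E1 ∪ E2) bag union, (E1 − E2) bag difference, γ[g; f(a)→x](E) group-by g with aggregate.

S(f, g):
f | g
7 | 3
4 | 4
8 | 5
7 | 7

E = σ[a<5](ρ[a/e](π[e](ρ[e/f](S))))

Per-node cardinality:
  S → 4
  ρ[e/f](S) → 4
  π[e](ρ[e/f](S)) → 4
  ρ[a/e](π[e](ρ[e/f](S))) → 4
  σ[a<5](ρ[a/e](π[e](ρ[e/f](S)))) → 1

|E| = 1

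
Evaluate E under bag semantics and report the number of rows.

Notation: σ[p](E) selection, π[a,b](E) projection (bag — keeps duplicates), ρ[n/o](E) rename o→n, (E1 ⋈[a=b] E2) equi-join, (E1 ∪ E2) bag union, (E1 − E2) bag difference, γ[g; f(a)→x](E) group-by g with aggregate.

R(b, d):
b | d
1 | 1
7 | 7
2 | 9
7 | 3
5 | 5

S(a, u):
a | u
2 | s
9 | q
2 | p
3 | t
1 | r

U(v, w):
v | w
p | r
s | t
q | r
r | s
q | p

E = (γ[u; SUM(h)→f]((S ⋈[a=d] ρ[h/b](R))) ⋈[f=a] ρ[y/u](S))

Stepwise |·|:
  S → 5
  R → 5
  ρ[h/b](R) → 5
  (S ⋈[a=d] ρ[h/b](R)) → 3
  γ[u; SUM(h)→f]((S ⋈[a=d] ρ[h/b](R))) → 3
  S → 5
  ρ[y/u](S) → 5
  (γ[u; SUM(h)→f]((S ⋈[a=d] ρ[h/b](R))) ⋈[f=a] ρ[y/u](S)) → 3

|E| = 3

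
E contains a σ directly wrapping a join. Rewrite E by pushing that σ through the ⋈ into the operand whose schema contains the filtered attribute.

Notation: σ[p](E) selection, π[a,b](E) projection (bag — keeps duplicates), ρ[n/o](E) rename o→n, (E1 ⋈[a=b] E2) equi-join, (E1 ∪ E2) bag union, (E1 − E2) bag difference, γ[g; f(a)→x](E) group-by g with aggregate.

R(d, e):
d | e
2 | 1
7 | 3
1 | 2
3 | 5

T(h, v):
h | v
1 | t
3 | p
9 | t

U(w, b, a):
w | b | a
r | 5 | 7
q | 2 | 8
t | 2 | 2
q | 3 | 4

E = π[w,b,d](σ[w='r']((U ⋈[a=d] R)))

σ filters on w, owned by the left side.
E' = π[w,b,d]((σ[w='r'](U) ⋈[a=d] R))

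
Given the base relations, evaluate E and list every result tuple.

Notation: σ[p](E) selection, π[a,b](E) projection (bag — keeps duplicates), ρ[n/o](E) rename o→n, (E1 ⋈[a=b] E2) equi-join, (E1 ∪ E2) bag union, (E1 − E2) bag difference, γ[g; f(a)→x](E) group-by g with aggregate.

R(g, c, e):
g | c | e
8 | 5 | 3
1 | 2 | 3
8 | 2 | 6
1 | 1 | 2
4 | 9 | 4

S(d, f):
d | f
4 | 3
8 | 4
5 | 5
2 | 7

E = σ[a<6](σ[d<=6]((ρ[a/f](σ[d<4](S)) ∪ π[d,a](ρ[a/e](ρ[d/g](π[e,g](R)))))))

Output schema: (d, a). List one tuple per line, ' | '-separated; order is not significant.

Stepwise |·|:
  S → 4
  σ[d<4](S) → 1
  ρ[a/f](σ[d<4](S)) → 1
  R → 5
  π[e,g](R) → 5
  ρ[d/g](π[e,g](R)) → 5
  ρ[a/e](ρ[d/g](π[e,g](R))) → 5
  π[d,a](ρ[a/e](ρ[d/g](π[e,g](R)))) → 5
  (ρ[a/f](σ[d<4](S)) ∪ π[d,a](ρ[a/e](ρ[d/g](π[e,g](R))))) → 6
  σ[d<=6]((ρ[a/f](σ[d<4](S)) ∪ π[d,a](ρ[a/e](ρ[d/g](π[e,g](R)))))) → 4
  σ[a<6](σ[d<=6]((ρ[a/f](σ[d<4](S)) ∪ π[d,a](ρ[a/e](ρ[d/g](π[e,g](R))))))) → 3

== RESULT ==
d | a
1 | 2
1 | 3
4 | 4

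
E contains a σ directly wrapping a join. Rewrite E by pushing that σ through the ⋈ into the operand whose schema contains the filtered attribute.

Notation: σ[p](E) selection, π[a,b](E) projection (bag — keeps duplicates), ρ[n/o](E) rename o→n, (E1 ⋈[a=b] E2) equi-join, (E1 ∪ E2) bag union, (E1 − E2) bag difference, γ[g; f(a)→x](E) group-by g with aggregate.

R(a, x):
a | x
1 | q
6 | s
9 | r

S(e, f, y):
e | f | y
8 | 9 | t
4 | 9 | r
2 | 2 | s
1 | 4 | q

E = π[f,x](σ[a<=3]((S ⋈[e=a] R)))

σ filters on a, owned by the right side.
E' = π[f,x]((S ⋈[e=a] σ[a<=3](R)))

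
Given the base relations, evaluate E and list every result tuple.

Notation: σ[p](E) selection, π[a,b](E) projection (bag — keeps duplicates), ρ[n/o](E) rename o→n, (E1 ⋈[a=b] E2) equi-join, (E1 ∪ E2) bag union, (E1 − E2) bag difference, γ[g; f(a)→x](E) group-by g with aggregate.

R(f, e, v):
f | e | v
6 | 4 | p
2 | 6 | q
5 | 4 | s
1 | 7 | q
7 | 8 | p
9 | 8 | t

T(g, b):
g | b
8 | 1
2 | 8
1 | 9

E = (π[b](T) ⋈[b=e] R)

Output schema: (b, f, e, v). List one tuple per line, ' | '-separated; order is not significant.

Stepwise |·|:
  T → 3
  π[b](T) → 3
  R → 6
  (π[b](T) ⋈[b=e] R) → 2

== RESULT ==
b | f | e | v
8 | 7 | 8 | p
8 | 9 | 8 | t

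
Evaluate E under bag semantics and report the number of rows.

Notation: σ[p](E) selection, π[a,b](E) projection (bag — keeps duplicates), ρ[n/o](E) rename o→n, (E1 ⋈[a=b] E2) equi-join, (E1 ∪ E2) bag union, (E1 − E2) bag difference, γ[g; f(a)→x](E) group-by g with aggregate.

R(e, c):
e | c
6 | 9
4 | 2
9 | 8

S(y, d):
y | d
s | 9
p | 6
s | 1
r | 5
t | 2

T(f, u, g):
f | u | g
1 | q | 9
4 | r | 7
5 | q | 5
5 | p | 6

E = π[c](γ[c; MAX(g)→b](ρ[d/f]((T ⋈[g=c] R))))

Per-node cardinality:
  T → 4
  R → 3
  (T ⋈[g=c] R) → 1
  ρ[d/f]((T ⋈[g=c] R)) → 1
  γ[c; MAX(g)→b](ρ[d/f]((T ⋈[g=c] R))) → 1
  π[c](γ[c; MAX(g)→b](ρ[d/f]((T ⋈[g=c] R)))) → 1

|E| = 1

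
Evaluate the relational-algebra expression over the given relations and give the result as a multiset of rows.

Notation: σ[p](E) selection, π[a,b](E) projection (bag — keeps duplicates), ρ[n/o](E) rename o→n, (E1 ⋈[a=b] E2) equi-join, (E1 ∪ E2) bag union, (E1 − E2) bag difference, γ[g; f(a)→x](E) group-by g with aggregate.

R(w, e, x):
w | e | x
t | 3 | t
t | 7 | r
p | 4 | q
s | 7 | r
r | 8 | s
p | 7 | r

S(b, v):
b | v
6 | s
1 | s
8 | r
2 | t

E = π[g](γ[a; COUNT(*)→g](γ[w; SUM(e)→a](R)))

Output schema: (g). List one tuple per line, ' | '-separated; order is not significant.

Row counts bottom-up:
  R → 6
  γ[w; SUM(e)→a](R) → 4
  γ[a; COUNT(*)→g](γ[w; SUM(e)→a](R)) → 4
  π[g](γ[a; COUNT(*)→g](γ[w; SUM(e)→a](R))) → 4

== RESULT ==
g
1
1
1
1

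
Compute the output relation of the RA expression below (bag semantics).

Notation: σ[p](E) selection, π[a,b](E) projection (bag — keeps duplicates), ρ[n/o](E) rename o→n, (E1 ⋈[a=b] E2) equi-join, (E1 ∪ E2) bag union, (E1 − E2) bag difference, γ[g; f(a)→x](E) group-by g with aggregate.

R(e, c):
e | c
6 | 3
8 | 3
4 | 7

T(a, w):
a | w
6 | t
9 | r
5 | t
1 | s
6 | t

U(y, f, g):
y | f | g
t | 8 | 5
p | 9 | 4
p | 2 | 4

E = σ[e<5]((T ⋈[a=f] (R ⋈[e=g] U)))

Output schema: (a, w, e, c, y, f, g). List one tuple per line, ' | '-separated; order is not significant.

Row counts bottom-up:
  T → 5
  R → 3
  U → 3
  (R ⋈[e=g] U) → 2
  (T ⋈[a=f] (R ⋈[e=g] U)) → 1
  σ[e<5]((T ⋈[a=f] (R ⋈[e=g] U))) → 1

== RESULT ==
a | w | e | c | y | f | g
9 | r | 4 | 7 | p | 9 | 4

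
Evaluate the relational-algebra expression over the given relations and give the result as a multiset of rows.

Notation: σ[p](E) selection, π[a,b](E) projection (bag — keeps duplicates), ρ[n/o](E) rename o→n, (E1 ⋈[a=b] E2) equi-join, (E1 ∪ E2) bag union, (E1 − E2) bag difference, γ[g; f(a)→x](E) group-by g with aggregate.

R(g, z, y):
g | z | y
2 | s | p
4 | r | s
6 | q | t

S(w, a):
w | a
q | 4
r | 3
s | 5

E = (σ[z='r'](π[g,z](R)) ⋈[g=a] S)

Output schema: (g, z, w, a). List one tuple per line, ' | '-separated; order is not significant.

Per-node cardinality:
  R → 3
  π[g,z](R) → 3
  σ[z='r'](π[g,z](R)) → 1
  S → 3
  (σ[z='r'](π[g,z](R)) ⋈[g=a] S) → 1

== RESULT ==
g | z | w | a
4 | r | q | 4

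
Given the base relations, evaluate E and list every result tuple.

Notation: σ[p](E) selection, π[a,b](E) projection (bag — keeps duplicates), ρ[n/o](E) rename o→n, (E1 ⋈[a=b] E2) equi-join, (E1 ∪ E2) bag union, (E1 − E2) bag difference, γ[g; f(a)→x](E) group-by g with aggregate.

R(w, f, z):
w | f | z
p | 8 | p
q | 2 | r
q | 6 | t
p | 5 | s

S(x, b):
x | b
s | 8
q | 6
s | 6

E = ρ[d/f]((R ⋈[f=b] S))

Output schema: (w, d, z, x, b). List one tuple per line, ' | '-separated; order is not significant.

Subexpression sizes:
  R → 4
  S → 3
  (R ⋈[f=b] S) → 3
  ρ[d/f]((R ⋈[f=b] S)) → 3

== RESULT ==
w | d | z | x | b
p | 8 | p | s | 8
q | 6 | t | q | 6
q | 6 | t | s | 6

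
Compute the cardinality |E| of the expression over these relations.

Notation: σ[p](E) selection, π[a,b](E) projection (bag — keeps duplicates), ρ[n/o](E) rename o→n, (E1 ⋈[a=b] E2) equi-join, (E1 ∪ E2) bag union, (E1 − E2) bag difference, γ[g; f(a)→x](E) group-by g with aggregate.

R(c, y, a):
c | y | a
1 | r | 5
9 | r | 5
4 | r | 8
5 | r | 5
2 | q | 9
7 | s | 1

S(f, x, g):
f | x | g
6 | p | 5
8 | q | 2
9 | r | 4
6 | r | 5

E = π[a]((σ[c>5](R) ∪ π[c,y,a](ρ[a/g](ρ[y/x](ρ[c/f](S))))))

Per-node cardinality:
  R → 6
  σ[c>5](R) → 2
  S → 4
  ρ[c/f](S) → 4
  ρ[y/x](ρ[c/f](S)) → 4
  ρ[a/g](ρ[y/x](ρ[c/f](S))) → 4
  π[c,y,a](ρ[a/g](ρ[y/x](ρ[c/f](S)))) → 4
  (σ[c>5](R) ∪ π[c,y,a](ρ[a/g](ρ[y/x](ρ[c/f](S))))) → 6
  π[a]((σ[c>5](R) ∪ π[c,y,a](ρ[a/g](ρ[y/x](ρ[c/f](S)))))) → 6

|E| = 6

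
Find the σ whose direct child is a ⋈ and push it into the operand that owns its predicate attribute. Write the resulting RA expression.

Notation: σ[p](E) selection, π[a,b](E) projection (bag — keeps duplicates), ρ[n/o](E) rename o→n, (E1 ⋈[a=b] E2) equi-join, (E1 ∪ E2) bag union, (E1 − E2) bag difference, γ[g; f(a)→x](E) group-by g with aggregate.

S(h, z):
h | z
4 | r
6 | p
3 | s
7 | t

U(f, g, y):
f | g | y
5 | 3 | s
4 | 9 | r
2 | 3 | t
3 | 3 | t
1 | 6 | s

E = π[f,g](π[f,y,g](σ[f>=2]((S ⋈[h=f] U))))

σ filters on f, owned by the right side.
E' = π[f,g](π[f,y,g]((S ⋈[h=f] σ[f>=2](U))))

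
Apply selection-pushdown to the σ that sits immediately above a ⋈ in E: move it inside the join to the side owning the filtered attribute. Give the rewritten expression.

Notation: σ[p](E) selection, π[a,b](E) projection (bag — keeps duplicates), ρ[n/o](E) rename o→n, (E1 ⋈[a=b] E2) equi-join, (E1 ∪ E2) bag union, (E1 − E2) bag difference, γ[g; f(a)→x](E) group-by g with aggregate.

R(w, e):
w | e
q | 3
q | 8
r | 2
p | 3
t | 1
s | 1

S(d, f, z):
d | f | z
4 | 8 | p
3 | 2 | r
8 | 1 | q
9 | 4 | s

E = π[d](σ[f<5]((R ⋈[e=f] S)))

σ filters on f, owned by the right side.
E' = π[d]((R ⋈[e=f] σ[f<5](S)))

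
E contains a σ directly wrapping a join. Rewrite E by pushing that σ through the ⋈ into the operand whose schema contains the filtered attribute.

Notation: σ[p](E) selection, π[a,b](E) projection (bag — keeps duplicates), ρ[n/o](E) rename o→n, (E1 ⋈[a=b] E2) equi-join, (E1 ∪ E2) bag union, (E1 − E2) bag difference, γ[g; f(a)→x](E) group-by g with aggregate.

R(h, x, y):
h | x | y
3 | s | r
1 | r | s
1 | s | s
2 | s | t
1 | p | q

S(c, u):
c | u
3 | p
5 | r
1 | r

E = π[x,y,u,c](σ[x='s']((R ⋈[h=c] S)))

σ filters on x, owned by the left side.
E' = π[x,y,u,c]((σ[x='s'](R) ⋈[h=c] S))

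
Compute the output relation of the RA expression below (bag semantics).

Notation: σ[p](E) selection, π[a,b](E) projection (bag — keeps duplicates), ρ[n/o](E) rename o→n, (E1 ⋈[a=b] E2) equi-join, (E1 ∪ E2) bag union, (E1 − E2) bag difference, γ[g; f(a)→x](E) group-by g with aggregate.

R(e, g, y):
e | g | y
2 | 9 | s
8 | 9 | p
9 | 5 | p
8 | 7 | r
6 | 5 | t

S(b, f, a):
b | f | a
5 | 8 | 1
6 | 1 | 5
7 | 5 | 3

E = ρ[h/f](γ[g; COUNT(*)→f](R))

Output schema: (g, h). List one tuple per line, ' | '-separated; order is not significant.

Per-node cardinality:
  R → 5
  γ[g; COUNT(*)→f](R) → 3
  ρ[h/f](γ[g; COUNT(*)→f](R)) → 3

== RESULT ==
g | h
5 | 2
7 | 1
9 | 2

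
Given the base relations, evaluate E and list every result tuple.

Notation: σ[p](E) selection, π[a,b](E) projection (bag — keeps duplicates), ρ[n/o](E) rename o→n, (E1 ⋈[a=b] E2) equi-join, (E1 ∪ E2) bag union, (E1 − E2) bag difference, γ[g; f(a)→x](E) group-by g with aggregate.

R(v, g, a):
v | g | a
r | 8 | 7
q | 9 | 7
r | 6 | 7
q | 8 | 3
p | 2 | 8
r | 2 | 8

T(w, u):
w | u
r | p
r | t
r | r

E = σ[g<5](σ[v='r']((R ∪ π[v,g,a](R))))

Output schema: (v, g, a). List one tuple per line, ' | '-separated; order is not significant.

Subexpression sizes:
  R → 6
  R → 6
  π[v,g,a](R) → 6
  (R ∪ π[v,g,a](R)) → 12
  σ[v='r']((R ∪ π[v,g,a](R))) → 6
  σ[g<5](σ[v='r']((R ∪ π[v,g,a](R)))) → 2

== RESULT ==
v | g | a
r | 2 | 8
r | 2 | 8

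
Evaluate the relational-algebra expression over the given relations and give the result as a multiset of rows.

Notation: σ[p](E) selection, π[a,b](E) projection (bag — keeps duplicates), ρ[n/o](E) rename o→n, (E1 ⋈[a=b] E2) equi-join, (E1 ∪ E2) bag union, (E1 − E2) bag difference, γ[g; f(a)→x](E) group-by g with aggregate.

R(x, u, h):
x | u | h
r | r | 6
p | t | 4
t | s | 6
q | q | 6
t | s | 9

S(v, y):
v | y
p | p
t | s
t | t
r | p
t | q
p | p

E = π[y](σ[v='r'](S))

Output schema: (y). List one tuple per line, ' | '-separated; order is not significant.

Row counts bottom-up:
  S → 6
  σ[v='r'](S) → 1
  π[y](σ[v='r'](S)) → 1

== RESULT ==
y
p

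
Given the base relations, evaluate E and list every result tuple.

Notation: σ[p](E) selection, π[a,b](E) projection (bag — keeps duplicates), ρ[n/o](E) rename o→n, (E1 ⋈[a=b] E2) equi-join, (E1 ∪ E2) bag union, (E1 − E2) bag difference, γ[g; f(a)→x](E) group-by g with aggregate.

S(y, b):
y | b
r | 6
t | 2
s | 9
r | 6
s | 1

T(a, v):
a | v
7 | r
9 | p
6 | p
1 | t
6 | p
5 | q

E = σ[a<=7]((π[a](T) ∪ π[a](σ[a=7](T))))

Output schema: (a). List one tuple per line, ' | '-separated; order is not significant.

Per-node cardinality:
  T → 6
  π[a](T) → 6
  T → 6
  σ[a=7](T) → 1
  π[a](σ[a=7](T)) → 1
  (π[a](T) ∪ π[a](σ[a=7](T))) → 7
  σ[a<=7]((π[a](T) ∪ π[a](σ[a=7](T)))) → 6

== RESULT ==
a
1
5
6
6
7
7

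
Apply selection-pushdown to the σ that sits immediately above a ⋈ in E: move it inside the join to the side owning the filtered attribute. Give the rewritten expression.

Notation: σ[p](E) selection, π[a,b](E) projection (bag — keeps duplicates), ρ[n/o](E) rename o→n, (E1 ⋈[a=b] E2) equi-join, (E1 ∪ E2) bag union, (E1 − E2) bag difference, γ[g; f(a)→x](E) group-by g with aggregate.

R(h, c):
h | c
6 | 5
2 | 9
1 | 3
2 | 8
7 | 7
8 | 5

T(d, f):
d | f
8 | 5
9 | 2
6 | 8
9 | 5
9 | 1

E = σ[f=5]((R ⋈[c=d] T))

σ filters on f, owned by the right side.
E' = (R ⋈[c=d] σ[f=5](T))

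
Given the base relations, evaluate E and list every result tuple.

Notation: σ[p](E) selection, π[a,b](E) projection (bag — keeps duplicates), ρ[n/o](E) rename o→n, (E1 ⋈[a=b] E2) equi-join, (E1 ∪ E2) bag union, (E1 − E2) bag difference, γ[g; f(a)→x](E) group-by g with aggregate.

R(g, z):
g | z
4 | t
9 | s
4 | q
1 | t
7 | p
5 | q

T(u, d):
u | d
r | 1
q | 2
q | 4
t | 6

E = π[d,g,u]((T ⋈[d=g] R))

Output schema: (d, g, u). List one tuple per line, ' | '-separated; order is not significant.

Row counts bottom-up:
  T → 4
  R → 6
  (T ⋈[d=g] R) → 3
  π[d,g,u]((T ⋈[d=g] R)) → 3

== RESULT ==
d | g | u
1 | 1 | r
4 | 4 | q
4 | 4 | q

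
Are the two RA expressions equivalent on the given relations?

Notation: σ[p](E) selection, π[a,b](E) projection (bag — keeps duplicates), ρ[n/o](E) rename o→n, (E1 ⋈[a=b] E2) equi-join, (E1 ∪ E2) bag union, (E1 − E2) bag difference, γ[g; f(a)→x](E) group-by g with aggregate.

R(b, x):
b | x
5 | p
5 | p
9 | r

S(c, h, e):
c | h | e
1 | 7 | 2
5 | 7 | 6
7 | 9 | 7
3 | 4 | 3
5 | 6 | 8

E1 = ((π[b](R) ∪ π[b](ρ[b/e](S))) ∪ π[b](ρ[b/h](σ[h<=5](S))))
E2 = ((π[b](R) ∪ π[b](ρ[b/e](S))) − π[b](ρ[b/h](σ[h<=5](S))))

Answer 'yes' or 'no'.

E1 per-node cardinality:
  R → 3
  π[b](R) → 3
  S → 5
  ρ[b/e](S) → 5
  π[b](ρ[b/e](S)) → 5
  (π[b](R) ∪ π[b](ρ[b/e](S))) → 8
  S → 5
  σ[h<=5](S) → 1
  ρ[b/h](σ[h<=5](S)) → 1
  π[b](ρ[b/h](σ[h<=5](S))) → 1
  ((π[b](R) ∪ π[b](ρ[b/e](S))) ∪ π[b](ρ[b/h](σ[h<=5](S)))) → 9
E2 per-node cardinality:
  R → 3
  π[b](R) → 3
  S → 5
  ρ[b/e](S) → 5
  π[b](ρ[b/e](S)) → 5
  (π[b](R) ∪ π[b](ρ[b/e](S))) → 8
  S → 5
  σ[h<=5](S) → 1
  ρ[b/h](σ[h<=5](S)) → 1
  π[b](ρ[b/h](σ[h<=5](S))) → 1
  ((π[b](R) ∪ π[b](ρ[b/e](S))) − π[b](ρ[b/h](σ[h<=5](S)))) → 8

E1 result:
b
2
3
4
5
5
6
7
8
9
E2 result:
b
2
3
5
5
6
7
8
9
Witness: (4,) appears 1× in E1 but 0× in E2.

no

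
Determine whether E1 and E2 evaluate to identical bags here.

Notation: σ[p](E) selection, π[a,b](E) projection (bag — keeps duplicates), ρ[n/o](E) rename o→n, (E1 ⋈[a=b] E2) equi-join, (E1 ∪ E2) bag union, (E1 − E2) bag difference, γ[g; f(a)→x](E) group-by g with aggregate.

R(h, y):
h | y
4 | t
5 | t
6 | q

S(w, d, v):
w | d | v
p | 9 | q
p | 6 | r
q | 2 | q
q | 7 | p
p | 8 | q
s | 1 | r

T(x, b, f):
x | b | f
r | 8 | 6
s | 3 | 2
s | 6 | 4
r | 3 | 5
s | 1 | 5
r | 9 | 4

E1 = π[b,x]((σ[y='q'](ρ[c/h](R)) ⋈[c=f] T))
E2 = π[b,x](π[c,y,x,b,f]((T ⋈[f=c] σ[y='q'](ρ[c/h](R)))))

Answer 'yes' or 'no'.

E1 per-node cardinality:
  R → 3
  ρ[c/h](R) → 3
  σ[y='q'](ρ[c/h](R)) → 1
  T → 6
  (σ[y='q'](ρ[c/h](R)) ⋈[c=f] T) → 1
  π[b,x]((σ[y='q'](ρ[c/h](R)) ⋈[c=f] T)) → 1
E2 per-node cardinality:
  T → 6
  R → 3
  ρ[c/h](R) → 3
  σ[y='q'](ρ[c/h](R)) → 1
  (T ⋈[f=c] σ[y='q'](ρ[c/h](R))) → 1
  π[c,y,x,b,f]((T ⋈[f=c] σ[y='q'](ρ[c/h](R)))) → 1
  π[b,x](π[c,y,x,b,f]((T ⋈[f=c] σ[y='q'](ρ[c/h](R))))) → 1

E1 and E2 produce the same multiset:
b | x
8 | r

yes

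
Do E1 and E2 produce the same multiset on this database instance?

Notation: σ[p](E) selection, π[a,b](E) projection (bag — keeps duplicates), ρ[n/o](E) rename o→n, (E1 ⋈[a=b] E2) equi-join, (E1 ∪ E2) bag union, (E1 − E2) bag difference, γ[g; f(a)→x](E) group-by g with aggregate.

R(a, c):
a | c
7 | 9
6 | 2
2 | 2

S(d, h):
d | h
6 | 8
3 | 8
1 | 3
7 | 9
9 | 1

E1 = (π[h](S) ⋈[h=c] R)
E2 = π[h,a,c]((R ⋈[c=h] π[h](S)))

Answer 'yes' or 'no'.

E1 per-node cardinality:
  S → 5
  π[h](S) → 5
  R → 3
  (π[h](S) ⋈[h=c] R) → 1
E2 per-node cardinality:
  R → 3
  S → 5
  π[h](S) → 5
  (R ⋈[c=h] π[h](S)) → 1
  π[h,a,c]((R ⋈[c=h] π[h](S))) → 1

E1 and E2 produce the same multiset:
h | a | c
9 | 7 | 9

yes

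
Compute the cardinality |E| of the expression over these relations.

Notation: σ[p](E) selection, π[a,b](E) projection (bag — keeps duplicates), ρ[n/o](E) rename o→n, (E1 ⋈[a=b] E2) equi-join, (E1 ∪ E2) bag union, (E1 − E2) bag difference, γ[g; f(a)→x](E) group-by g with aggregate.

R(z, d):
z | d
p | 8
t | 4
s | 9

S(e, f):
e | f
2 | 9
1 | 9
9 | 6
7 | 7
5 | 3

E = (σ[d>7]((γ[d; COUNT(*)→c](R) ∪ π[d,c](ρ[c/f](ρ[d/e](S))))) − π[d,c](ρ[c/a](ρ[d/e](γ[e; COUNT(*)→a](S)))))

Subexpression sizes:
  R → 3
  γ[d; COUNT(*)→c](R) → 3
  S → 5
  ρ[d/e](S) → 5
  ρ[c/f](ρ[d/e](S)) → 5
  π[d,c](ρ[c/f](ρ[d/e](S))) → 5
  (γ[d; COUNT(*)→c](R) ∪ π[d,c](ρ[c/f](ρ[d/e](S)))) → 8
  σ[d>7]((γ[d; COUNT(*)→c](R) ∪ π[d,c](ρ[c/f](ρ[d/e](S))))) → 3
  S → 5
  γ[e; COUNT(*)→a](S) → 5
  ρ[d/e](γ[e; COUNT(*)→a](S)) → 5
  ρ[c/a](ρ[d/e](γ[e; COUNT(*)→a](S))) → 5
  π[d,c](ρ[c/a](ρ[d/e](γ[e; COUNT(*)→a](S)))) → 5
  (σ[d>7]((γ[d; COUNT(*)→c](R) ∪ π[d,c](ρ[c/f](ρ[d/e](S))))) − π[d,c](ρ[c/a](ρ[d/e](γ[e; COUNT(*)→a](S))))) → 2

|E| = 2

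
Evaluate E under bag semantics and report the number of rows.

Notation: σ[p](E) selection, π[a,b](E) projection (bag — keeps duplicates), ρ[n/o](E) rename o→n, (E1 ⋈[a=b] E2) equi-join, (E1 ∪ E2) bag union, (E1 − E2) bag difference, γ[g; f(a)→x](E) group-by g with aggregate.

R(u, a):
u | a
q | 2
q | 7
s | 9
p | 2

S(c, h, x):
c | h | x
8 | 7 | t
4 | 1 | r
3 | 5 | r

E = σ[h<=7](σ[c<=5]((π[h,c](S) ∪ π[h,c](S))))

Per-node cardinality:
  S → 3
  π[h,c](S) → 3
  S → 3
  π[h,c](S) → 3
  (π[h,c](S) ∪ π[h,c](S)) → 6
  σ[c<=5]((π[h,c](S) ∪ π[h,c](S))) → 4
  σ[h<=7](σ[c<=5]((π[h,c](S) ∪ π[h,c](S)))) → 4

|E| = 4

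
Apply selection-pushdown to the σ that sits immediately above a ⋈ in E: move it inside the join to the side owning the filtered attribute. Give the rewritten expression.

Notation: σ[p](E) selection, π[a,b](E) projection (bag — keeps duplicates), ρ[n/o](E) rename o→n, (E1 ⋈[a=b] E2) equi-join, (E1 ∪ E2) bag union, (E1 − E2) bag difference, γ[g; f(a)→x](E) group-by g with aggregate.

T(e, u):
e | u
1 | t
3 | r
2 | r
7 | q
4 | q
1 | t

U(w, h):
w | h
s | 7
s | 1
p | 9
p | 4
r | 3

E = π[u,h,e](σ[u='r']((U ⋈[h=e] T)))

σ filters on u, owned by the right side.
E' = π[u,h,e]((U ⋈[h=e] σ[u='r'](T)))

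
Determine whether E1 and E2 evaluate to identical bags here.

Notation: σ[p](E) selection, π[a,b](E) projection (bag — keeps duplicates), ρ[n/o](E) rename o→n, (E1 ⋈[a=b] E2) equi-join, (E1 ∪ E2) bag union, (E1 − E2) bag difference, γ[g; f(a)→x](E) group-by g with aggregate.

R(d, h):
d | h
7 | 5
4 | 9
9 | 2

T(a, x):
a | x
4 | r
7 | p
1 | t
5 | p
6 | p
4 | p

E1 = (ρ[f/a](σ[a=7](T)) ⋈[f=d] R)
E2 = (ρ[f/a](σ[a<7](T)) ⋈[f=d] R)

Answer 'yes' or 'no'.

E1 stepwise |·|:
  T → 6
  σ[a=7](T) → 1
  ρ[f/a](σ[a=7](T)) → 1
  R → 3
  (ρ[f/a](σ[a=7](T)) ⋈[f=d] R) → 1
E2 stepwise |·|:
  T → 6
  σ[a<7](T) → 5
  ρ[f/a](σ[a<7](T)) → 5
  R → 3
  (ρ[f/a](σ[a<7](T)) ⋈[f=d] R) → 2

E1 result:
f | x | d | h
7 | p | 7 | 5
E2 result:
f | x | d | h
4 | p | 4 | 9
4 | r | 4 | 9
Witness: (4, 'p', 4, 9) appears 0× in E1 but 1× in E2.

no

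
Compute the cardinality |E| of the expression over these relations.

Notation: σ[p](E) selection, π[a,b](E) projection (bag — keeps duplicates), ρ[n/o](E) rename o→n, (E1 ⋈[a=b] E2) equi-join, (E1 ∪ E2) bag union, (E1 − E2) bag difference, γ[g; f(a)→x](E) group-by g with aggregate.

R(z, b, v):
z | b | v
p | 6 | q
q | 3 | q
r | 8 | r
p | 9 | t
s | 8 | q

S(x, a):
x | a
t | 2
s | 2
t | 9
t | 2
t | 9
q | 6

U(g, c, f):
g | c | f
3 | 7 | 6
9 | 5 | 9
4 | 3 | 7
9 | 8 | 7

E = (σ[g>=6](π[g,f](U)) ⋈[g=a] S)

Per-node cardinality:
  U → 4
  π[g,f](U) → 4
  σ[g>=6](π[g,f](U)) → 2
  S → 6
  (σ[g>=6](π[g,f](U)) ⋈[g=a] S) → 4

|E| = 4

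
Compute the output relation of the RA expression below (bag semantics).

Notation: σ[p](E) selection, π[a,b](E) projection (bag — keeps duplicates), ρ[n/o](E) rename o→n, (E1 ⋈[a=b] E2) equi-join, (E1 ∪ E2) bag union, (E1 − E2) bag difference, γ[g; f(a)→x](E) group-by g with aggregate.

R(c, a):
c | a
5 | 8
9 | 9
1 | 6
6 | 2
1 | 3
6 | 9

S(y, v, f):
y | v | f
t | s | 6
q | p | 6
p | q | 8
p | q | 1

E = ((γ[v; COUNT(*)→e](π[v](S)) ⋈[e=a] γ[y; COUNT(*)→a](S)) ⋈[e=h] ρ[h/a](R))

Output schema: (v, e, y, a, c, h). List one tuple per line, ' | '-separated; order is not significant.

Subexpression sizes:
  S → 4
  π[v](S) → 4
  γ[v; COUNT(*)→e](π[v](S)) → 3
  S → 4
  γ[y; COUNT(*)→a](S) → 3
  (γ[v; COUNT(*)→e](π[v](S)) ⋈[e=a] γ[y; COUNT(*)→a](S)) → 5
  R → 6
  ρ[h/a](R) → 6
  ((γ[v; COUNT(*)→e](π[v](S)) ⋈[e=a] γ[y; COUNT(*)→a](S)) ⋈[e=h] ρ[h/a](R)) → 1

== RESULT ==
v | e | y | a | c | h
q | 2 | p | 2 | 6 | 2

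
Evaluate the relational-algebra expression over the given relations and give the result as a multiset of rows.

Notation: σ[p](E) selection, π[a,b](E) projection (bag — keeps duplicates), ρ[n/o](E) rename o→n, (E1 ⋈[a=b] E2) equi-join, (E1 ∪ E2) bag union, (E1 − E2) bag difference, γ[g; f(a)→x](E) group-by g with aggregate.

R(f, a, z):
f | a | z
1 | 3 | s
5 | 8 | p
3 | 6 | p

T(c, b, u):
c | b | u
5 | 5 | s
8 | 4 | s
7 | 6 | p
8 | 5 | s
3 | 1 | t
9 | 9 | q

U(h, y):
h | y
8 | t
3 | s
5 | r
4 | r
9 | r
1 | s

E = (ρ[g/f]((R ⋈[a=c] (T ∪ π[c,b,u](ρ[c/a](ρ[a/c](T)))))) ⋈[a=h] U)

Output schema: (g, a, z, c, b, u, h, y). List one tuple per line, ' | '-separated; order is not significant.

Stepwise |·|:
  R → 3
  T → 6
  T → 6
  ρ[a/c](T) → 6
  ρ[c/a](ρ[a/c](T)) → 6
  π[c,b,u](ρ[c/a](ρ[a/c](T))) → 6
  (T ∪ π[c,b,u](ρ[c/a](ρ[a/c](T)))) → 12
  (R ⋈[a=c] (T ∪ π[c,b,u](ρ[c/a](ρ[a/c](T))))) → 6
  ρ[g/f]((R ⋈[a=c] (T ∪ π[c,b,u](ρ[c/a](ρ[a/c](T)))))) → 6
  U → 6
  (ρ[g/f]((R ⋈[a=c] (T ∪ π[c,b,u](ρ[c/a](ρ[a/c](T)))))) ⋈[a=h] U) → 6

== RESULT ==
g | a | z | c | b | u | h | y
1 | 3 | s | 3 | 1 | t | 3 | s
1 | 3 | s | 3 | 1 | t | 3 | s
5 | 8 | p | 8 | 4 | s | 8 | t
5 | 8 | p | 8 | 4 | s | 8 | t
5 | 8 | p | 8 | 5 | s | 8 | t
5 | 8 | p | 8 | 5 | s | 8 | t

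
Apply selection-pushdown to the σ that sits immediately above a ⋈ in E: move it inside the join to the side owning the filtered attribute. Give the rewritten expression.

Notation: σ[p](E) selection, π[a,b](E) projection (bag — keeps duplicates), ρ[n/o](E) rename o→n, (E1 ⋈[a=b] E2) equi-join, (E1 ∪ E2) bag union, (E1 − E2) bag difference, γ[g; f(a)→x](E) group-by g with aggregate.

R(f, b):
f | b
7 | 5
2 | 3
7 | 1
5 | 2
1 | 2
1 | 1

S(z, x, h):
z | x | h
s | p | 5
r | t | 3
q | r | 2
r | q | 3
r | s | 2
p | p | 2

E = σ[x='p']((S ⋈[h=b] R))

σ filters on x, owned by the left side.
E' = (σ[x='p'](S) ⋈[h=b] R)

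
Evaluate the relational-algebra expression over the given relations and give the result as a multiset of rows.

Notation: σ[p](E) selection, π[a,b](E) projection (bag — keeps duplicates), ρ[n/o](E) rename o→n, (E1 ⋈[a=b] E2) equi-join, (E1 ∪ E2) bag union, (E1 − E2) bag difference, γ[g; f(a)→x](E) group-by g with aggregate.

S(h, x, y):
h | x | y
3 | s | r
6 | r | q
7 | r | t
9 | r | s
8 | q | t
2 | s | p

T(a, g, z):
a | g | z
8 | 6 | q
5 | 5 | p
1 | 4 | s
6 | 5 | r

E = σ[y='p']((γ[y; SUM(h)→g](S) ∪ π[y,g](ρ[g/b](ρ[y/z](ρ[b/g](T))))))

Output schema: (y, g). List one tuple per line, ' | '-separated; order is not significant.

Subexpression sizes:
  S → 6
  γ[y; SUM(h)→g](S) → 5
  T → 4
  ρ[b/g](T) → 4
  ρ[y/z](ρ[b/g](T)) → 4
  ρ[g/b](ρ[y/z](ρ[b/g](T))) → 4
  π[y,g](ρ[g/b](ρ[y/z](ρ[b/g](T)))) → 4
  (γ[y; SUM(h)→g](S) ∪ π[y,g](ρ[g/b](ρ[y/z](ρ[b/g](T))))) → 9
  σ[y='p']((γ[y; SUM(h)→g](S) ∪ π[y,g](ρ[g/b](ρ[y/z](ρ[b/g](T)))))) → 2

== RESULT ==
y | g
p | 2
p | 5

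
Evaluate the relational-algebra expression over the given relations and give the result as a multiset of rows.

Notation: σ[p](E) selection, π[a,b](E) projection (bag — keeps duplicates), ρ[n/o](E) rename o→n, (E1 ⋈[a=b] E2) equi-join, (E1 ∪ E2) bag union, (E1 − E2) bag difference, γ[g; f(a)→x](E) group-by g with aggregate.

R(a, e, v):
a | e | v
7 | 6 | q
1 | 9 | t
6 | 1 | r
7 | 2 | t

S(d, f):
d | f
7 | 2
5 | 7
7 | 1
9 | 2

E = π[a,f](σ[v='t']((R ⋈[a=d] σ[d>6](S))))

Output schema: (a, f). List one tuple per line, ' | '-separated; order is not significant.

Subexpression sizes:
  R → 4
  S → 4
  σ[d>6](S) → 3
  (R ⋈[a=d] σ[d>6](S)) → 4
  σ[v='t']((R ⋈[a=d] σ[d>6](S))) → 2
  π[a,f](σ[v='t']((R ⋈[a=d] σ[d>6](S)))) → 2

== RESULT ==
a | f
7 | 1
7 | 2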